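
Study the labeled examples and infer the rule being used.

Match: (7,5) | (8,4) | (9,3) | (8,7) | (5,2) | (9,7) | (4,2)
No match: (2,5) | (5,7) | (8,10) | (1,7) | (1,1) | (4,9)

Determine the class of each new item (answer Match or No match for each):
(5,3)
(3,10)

The simplest hypothesis consistent with all the labels is: first > second.

Match, No match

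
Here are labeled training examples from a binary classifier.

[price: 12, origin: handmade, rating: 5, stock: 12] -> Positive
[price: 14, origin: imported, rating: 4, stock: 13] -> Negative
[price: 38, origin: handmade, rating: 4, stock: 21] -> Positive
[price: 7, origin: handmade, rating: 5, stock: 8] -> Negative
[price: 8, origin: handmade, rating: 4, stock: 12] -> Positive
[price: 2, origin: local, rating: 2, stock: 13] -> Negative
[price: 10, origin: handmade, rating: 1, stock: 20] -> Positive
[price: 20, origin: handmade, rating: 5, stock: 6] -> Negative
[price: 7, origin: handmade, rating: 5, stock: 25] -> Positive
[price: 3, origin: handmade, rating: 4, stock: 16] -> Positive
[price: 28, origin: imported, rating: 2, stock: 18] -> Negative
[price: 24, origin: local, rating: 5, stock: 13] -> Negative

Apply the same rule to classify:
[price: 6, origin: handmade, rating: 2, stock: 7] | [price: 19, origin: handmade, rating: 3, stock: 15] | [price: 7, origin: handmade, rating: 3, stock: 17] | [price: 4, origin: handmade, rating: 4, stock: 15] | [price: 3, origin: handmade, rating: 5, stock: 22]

Negative, Positive, Positive, Positive, Positive

The pattern is that an item is 'Positive' exactly when: origin is handmade AND stock ≥ 12.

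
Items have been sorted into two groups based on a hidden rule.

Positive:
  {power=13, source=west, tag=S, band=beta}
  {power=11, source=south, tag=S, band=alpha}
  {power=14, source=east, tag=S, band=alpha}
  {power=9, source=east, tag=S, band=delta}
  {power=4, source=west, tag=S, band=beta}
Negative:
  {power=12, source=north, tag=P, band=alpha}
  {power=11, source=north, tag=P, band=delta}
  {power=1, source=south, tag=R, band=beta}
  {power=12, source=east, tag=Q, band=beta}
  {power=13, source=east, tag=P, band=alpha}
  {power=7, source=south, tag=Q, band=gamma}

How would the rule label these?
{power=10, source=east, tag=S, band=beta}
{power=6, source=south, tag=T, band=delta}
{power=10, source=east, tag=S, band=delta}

The simplest hypothesis consistent with all the labels is: tag is S.
{power=10, source=east, tag=S, band=beta}: tag is S — has this property, so Positive. {power=6, source=south, tag=T, band=delta}: tag is T — does not satisfy this, so Negative. {power=10, source=east, tag=S, band=delta}: tag is S — has this property, so Positive.

Positive, Negative, Positive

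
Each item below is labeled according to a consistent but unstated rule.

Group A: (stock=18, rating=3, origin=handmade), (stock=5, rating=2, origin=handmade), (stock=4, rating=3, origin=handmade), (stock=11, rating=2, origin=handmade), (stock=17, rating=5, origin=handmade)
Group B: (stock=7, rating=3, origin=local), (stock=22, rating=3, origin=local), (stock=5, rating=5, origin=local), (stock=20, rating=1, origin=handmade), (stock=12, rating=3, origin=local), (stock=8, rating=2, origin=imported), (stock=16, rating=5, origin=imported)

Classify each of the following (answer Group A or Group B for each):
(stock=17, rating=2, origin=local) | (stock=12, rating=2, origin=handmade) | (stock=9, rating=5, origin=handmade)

Group B, Group A, Group A

The pattern is that an item is 'Group A' exactly when: origin is handmade AND rating ≥ 2.
(stock=17, rating=2, origin=local) → origin is local, rating = 2 → Group B. (stock=12, rating=2, origin=handmade) → origin is handmade, rating = 2 → Group A. (stock=9, rating=5, origin=handmade) → origin is handmade, rating = 5 → Group A.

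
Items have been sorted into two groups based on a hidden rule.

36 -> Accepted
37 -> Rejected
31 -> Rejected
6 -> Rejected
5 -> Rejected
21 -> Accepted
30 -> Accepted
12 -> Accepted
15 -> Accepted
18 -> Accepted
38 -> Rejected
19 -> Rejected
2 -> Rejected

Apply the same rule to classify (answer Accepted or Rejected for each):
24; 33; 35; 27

Accepted, Accepted, Rejected, Accepted

All 'Accepted' examples share one property — multiple of 3 AND at least 12 — and every 'Rejected' example lacks it.
24: 24 = 3·8, 24 ≥ 12 — passes, so Accepted. 33: 33 = 3·11, 33 ≥ 12 — passes, so Accepted. 35: 35 = 3·11 + 2, 35 ≥ 12 — does not satisfy this, so Rejected. 27: 27 = 3·9, 27 ≥ 12 — passes, so Accepted.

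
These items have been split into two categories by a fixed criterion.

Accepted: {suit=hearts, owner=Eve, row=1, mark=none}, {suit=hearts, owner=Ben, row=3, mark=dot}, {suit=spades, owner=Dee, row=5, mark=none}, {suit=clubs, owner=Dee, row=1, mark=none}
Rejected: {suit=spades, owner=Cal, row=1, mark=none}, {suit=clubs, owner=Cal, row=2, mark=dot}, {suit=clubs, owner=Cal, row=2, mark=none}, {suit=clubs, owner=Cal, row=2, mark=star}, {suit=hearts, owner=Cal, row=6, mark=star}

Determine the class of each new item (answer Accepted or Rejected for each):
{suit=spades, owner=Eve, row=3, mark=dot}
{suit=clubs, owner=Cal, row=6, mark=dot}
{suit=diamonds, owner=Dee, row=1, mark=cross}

Accepted, Rejected, Accepted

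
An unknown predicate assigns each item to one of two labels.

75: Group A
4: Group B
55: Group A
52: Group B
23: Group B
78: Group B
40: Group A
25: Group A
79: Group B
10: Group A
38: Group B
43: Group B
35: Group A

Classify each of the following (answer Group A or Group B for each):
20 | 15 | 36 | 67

Group A, Group A, Group B, Group B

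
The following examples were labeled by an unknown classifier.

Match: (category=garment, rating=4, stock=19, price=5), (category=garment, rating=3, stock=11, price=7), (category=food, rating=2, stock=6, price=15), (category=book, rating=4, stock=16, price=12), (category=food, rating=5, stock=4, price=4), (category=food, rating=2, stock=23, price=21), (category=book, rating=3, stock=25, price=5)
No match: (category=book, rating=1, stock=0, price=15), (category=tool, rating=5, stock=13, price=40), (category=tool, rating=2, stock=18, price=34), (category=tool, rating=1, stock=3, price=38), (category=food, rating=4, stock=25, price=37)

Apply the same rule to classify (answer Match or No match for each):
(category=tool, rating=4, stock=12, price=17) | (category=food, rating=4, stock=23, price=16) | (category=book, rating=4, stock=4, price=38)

The simplest hypothesis consistent with all the labels is: price ≤ 21 AND stock ≥ 3.
(category=tool, rating=4, stock=12, price=17): price = 17, stock = 12, fits → Match.
(category=food, rating=4, stock=23, price=16): price = 16, stock = 23, fits → Match.
(category=book, rating=4, stock=4, price=38): price = 38, stock = 4, does not pass → No match.

Match, Match, No match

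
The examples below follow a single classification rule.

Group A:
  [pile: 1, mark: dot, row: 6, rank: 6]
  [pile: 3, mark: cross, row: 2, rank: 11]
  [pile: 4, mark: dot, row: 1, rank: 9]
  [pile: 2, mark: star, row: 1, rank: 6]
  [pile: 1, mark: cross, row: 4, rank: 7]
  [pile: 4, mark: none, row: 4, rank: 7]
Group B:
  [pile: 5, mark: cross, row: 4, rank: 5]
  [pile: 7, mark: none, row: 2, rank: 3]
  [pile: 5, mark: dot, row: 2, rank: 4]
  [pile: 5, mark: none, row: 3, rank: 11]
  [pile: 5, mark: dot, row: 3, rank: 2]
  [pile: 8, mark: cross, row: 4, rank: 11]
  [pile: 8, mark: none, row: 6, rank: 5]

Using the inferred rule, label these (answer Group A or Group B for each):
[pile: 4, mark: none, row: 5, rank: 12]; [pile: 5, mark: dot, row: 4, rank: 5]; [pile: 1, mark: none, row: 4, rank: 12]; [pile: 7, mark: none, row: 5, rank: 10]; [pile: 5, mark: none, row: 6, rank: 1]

Group A, Group B, Group A, Group B, Group B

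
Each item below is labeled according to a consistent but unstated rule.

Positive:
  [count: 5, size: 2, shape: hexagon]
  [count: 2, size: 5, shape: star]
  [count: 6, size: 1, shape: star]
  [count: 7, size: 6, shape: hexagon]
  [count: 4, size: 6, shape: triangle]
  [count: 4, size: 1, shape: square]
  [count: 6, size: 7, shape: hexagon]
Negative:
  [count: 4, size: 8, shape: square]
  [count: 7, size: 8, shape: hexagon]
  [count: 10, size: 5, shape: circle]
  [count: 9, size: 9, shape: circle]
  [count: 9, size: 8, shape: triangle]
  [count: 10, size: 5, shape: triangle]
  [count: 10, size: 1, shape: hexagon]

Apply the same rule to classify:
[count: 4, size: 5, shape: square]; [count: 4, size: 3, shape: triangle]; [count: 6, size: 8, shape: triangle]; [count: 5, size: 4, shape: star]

Rule: count ≤ 7 AND size ≤ 7. This holds for each 'Positive' example and fails for each 'Negative' one.
[count: 4, size: 5, shape: square] → count = 4, size = 5 → Positive. [count: 4, size: 3, shape: triangle] → count = 4, size = 3 → Positive. [count: 6, size: 8, shape: triangle] → count = 6, size = 8 → Negative. [count: 5, size: 4, shape: star] → count = 5, size = 4 → Positive.

Positive, Positive, Negative, Positive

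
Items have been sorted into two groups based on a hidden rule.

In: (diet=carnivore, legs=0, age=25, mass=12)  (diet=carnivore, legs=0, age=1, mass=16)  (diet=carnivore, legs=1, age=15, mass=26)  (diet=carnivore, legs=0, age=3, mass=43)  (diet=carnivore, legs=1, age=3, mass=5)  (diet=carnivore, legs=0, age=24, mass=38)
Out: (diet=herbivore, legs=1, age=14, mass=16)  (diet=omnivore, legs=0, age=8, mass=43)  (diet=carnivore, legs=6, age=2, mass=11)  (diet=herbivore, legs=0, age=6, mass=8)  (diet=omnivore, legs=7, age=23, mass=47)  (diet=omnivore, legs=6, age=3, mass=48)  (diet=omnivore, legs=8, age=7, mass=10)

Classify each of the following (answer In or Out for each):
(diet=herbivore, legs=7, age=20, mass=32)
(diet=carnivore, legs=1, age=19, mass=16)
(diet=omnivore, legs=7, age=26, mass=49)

Out, In, Out

The classifier is using: diet is carnivore AND legs ≤ 1.
Out: (diet=herbivore, legs=7, age=20, mass=32), since diet is herbivore, legs = 7.
In: (diet=carnivore, legs=1, age=19, mass=16), since diet is carnivore, legs = 1.
Out: (diet=omnivore, legs=7, age=26, mass=49), since diet is omnivore, legs = 7.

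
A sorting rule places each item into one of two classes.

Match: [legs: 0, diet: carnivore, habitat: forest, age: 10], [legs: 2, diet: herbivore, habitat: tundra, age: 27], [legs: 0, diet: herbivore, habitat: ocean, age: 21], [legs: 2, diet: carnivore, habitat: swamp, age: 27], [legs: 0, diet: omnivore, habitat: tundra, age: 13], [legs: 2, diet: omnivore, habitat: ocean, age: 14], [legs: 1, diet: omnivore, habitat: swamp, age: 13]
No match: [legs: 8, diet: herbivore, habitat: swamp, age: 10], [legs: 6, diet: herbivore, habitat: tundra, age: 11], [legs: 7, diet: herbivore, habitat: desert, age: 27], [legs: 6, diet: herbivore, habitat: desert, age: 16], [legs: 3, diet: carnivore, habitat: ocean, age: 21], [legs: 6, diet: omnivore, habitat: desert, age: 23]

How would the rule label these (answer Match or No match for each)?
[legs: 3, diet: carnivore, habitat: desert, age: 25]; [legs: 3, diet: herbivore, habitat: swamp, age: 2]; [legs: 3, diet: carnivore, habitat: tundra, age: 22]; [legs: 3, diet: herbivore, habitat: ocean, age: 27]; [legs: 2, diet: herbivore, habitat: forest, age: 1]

All 'Match' examples share one property — legs ≤ 2 — and every 'No match' example lacks it.
[legs: 3, diet: carnivore, habitat: desert, age: 25] → legs = 3 → No match.
[legs: 3, diet: herbivore, habitat: swamp, age: 2] → legs = 3 → No match.
[legs: 3, diet: carnivore, habitat: tundra, age: 22] → legs = 3 → No match.
[legs: 3, diet: herbivore, habitat: ocean, age: 27] → legs = 3 → No match.
[legs: 2, diet: herbivore, habitat: forest, age: 1] → legs = 2 → Match.

No match, No match, No match, No match, Match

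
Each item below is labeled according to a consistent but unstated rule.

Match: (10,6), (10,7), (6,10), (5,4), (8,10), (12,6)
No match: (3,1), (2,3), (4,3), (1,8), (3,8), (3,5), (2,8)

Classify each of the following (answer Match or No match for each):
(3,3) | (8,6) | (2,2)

No match, Match, No match

The simplest hypothesis consistent with all the labels is: first ≥ 5.
(3,3) — first 3, hence No match.
(8,6) — first 8, hence Match.
(2,2) — first 2, hence No match.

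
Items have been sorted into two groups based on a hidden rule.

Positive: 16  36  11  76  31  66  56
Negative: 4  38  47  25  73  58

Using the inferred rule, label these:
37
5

The classifier is using: ≡ 1 (mod 5).

Negative, Negative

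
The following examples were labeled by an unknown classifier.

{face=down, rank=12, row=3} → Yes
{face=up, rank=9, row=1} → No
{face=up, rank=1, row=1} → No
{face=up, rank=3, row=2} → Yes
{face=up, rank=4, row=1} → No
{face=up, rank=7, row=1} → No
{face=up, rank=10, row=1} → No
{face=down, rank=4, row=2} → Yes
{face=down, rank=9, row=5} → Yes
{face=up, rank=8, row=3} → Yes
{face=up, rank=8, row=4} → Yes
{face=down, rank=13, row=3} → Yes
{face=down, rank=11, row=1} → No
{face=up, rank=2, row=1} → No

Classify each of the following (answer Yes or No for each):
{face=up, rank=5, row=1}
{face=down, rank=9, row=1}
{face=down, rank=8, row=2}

The pattern is that an item is 'Yes' exactly when: row ≥ 2.
{face=up, rank=5, row=1}: No (row = 1). {face=down, rank=9, row=1}: No (row = 1). {face=down, rank=8, row=2}: Yes (row = 2).

No, No, Yes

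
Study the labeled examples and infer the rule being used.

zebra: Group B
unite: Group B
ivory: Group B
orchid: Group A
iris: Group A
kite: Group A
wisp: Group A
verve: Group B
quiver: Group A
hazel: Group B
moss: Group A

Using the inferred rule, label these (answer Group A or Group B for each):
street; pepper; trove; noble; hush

One predicate separates the groups cleanly: even length.
street: Group A (length 6). pepper: Group A (length 6). trove: Group B (length 5). noble: Group B (length 5). hush: Group A (length 4).

Group A, Group A, Group B, Group B, Group A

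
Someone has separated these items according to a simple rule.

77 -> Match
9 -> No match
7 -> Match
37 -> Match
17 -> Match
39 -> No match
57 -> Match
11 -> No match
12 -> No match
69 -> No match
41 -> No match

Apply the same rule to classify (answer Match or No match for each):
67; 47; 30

Match, Match, No match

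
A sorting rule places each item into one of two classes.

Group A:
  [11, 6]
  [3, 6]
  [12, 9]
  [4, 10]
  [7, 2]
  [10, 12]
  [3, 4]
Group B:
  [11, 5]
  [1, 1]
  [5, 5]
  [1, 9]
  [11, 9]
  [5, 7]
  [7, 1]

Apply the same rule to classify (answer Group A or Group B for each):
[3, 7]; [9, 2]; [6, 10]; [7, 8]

Group B, Group A, Group A, Group A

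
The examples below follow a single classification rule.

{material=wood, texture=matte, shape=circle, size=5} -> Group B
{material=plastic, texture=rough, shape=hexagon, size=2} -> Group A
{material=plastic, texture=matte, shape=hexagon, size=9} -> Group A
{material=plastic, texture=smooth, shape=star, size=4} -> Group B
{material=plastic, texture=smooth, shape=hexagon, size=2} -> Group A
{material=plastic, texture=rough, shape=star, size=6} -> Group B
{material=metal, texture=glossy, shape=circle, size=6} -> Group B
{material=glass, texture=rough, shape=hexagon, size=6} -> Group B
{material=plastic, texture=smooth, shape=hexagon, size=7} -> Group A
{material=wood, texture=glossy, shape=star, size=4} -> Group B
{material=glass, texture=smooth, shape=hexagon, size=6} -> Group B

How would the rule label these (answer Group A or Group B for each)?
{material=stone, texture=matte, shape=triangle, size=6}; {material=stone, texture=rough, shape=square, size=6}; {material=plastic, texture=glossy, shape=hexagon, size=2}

The rule appears to be: material is plastic AND shape is hexagon.
{material=stone, texture=matte, shape=triangle, size=6}: Group B (material is stone, shape is triangle). {material=stone, texture=rough, shape=square, size=6}: Group B (material is stone, shape is square). {material=plastic, texture=glossy, shape=hexagon, size=2}: Group A (material is plastic, shape is hexagon).

Group B, Group B, Group A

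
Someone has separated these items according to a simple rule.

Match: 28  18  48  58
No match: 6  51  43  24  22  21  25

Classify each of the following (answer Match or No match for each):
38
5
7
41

The pattern is that an item is 'Match' exactly when: ends in digit 8.
Match: 38, since last digit 8. No match: 5, since last digit 5. No match: 7, since last digit 7. No match: 41, since last digit 1.

Match, No match, No match, No match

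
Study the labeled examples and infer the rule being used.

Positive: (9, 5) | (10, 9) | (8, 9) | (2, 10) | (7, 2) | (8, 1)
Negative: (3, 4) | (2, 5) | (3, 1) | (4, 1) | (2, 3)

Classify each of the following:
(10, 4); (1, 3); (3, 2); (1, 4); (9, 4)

Rule: sum ≥ 9. This holds for each 'Positive' example and fails for each 'Negative' one.
(10, 4): 10+4 = 14 — meets the rule, so Positive.
(1, 3): 1+3 = 4 — does not fit, so Negative.
(3, 2): 3+2 = 5 — does not fit, so Negative.
(1, 4): 1+4 = 5 — does not fit, so Negative.
(9, 4): 9+4 = 13 — meets the rule, so Positive.

Positive, Negative, Negative, Negative, Positive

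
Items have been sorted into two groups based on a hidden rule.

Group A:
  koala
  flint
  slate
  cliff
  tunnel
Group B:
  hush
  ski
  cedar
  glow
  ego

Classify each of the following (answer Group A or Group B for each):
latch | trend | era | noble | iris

Group A, Group B, Group B, Group A, Group B

A rule that fits every label: length ≥ 5 AND contains 'l' — true of each 'Group A' example, false of each 'Group B' one.
Group A: latch, since length 5, has 'l'.
Group B: trend, since length 5, no 'l'.
Group B: era, since length 3, no 'l'.
Group A: noble, since length 5, has 'l'.
Group B: iris, since length 4, no 'l'.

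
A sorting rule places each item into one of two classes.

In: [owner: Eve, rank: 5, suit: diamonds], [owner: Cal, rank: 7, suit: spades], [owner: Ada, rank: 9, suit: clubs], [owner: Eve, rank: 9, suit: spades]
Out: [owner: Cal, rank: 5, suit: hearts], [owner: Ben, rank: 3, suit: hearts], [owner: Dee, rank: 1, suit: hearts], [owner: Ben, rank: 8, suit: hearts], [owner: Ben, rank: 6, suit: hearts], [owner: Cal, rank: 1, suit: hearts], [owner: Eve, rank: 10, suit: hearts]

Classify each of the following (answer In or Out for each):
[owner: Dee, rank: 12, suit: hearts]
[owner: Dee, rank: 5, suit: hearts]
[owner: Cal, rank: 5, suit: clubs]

Out, Out, In

The simplest hypothesis consistent with all the labels is: suit is not hearts.
[owner: Dee, rank: 12, suit: hearts]: Out (suit is hearts). [owner: Dee, rank: 5, suit: hearts]: Out (suit is hearts). [owner: Cal, rank: 5, suit: clubs]: In (suit is clubs).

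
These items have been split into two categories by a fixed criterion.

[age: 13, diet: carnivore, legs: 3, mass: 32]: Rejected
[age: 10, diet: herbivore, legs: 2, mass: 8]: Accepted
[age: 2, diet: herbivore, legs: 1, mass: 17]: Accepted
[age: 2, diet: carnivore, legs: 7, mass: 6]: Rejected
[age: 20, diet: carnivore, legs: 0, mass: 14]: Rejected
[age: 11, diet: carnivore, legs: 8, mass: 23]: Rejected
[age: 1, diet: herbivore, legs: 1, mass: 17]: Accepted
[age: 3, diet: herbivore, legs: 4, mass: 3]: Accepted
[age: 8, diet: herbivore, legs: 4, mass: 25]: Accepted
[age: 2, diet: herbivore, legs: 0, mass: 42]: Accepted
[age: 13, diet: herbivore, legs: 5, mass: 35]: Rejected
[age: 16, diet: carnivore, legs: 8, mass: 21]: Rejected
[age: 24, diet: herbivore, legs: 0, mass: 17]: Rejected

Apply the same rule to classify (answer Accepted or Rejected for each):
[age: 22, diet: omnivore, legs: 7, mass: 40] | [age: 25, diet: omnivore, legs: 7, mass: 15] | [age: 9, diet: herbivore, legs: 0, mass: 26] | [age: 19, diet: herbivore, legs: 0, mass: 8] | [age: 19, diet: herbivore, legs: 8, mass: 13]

Rejected, Rejected, Accepted, Rejected, Rejected

Every 'Accepted' example satisfies: diet is herbivore AND age ≤ 10. None of the 'Rejected' examples do.
[age: 22, diet: omnivore, legs: 7, mass: 40]: diet is omnivore, age = 22, lacks this property → Rejected.
[age: 25, diet: omnivore, legs: 7, mass: 15]: diet is omnivore, age = 25, lacks this property → Rejected.
[age: 9, diet: herbivore, legs: 0, mass: 26]: diet is herbivore, age = 9, meets the rule → Accepted.
[age: 19, diet: herbivore, legs: 0, mass: 8]: diet is herbivore, age = 19, lacks this property → Rejected.
[age: 19, diet: herbivore, legs: 8, mass: 13]: diet is herbivore, age = 19, lacks this property → Rejected.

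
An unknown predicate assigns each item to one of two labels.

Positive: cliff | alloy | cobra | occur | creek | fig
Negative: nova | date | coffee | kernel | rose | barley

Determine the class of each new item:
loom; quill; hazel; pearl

Negative, Positive, Positive, Positive

Comparing the two groups points to one rule — odd length.
loom: length 4 — does not fit, so Negative. quill: length 5 — meets the rule, so Positive. hazel: length 5 — meets the rule, so Positive. pearl: length 5 — meets the rule, so Positive.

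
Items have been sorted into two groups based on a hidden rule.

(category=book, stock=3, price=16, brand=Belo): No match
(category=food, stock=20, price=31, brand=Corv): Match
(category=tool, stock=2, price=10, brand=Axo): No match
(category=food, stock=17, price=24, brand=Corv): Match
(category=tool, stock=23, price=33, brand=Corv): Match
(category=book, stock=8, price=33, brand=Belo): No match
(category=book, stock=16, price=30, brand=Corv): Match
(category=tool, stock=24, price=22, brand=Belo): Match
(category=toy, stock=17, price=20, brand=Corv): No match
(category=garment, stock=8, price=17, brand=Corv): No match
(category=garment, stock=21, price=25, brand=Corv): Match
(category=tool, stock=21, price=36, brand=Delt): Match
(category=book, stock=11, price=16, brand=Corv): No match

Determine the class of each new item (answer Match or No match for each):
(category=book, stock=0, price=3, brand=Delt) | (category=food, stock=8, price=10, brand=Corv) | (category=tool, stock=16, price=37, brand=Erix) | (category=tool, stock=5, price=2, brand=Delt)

The common property of the 'Match' items is: stock ≥ 11 AND price ≥ 22. No 'No match' item has it.

No match, No match, Match, No match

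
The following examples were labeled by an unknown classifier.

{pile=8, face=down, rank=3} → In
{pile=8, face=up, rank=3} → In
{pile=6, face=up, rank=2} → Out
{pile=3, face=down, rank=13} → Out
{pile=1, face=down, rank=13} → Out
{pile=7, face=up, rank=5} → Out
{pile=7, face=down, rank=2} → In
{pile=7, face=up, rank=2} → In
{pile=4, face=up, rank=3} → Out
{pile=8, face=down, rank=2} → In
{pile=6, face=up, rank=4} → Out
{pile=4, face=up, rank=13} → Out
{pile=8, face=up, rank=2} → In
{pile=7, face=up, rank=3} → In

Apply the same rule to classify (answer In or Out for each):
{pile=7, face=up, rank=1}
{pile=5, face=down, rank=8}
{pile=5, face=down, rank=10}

The pattern is that an item is 'In' exactly when: pile ≥ 7 AND rank ≤ 3.
{pile=7, face=up, rank=1} — pile = 7, rank = 1, hence In. {pile=5, face=down, rank=8} — pile = 5, rank = 8, hence Out. {pile=5, face=down, rank=10} — pile = 5, rank = 10, hence Out.

In, Out, Out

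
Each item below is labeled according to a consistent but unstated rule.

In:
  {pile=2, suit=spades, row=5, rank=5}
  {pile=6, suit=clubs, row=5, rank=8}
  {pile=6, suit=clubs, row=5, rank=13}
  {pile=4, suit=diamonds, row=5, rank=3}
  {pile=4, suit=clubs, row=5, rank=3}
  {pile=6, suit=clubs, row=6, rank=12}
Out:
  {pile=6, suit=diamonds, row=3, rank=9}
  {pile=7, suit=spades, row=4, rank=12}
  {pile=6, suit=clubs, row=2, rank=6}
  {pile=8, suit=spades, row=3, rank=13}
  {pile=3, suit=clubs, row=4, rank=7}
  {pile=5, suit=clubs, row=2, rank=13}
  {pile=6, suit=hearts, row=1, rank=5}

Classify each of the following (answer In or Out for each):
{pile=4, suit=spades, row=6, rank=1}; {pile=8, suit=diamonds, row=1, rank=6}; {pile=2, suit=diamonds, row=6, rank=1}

In, Out, In

All 'In' examples share one property — row ≥ 5 — and every 'Out' example lacks it.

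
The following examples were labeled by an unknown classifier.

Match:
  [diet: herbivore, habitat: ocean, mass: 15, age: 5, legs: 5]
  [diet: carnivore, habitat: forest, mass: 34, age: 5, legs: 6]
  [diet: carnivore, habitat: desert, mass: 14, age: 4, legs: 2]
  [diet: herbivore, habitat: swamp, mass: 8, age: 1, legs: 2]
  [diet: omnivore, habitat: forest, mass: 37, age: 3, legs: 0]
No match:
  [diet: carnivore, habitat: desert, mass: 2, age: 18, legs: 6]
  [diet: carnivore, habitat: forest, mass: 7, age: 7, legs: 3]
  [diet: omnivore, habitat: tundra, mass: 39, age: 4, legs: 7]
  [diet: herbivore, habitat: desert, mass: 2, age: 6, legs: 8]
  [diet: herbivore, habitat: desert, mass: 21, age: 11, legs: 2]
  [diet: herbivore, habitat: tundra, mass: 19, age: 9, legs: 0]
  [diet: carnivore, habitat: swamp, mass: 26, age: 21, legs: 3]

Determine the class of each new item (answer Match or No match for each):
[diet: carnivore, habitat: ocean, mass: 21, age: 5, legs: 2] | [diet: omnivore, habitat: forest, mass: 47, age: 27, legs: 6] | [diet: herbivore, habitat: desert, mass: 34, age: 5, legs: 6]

Match, No match, Match

The classifier is using: legs ≤ 6 AND age ≤ 5.
[diet: carnivore, habitat: ocean, mass: 21, age: 5, legs: 2] → legs = 2, age = 5 → Match.
[diet: omnivore, habitat: forest, mass: 47, age: 27, legs: 6] → legs = 6, age = 27 → No match.
[diet: herbivore, habitat: desert, mass: 34, age: 5, legs: 6] → legs = 6, age = 5 → Match.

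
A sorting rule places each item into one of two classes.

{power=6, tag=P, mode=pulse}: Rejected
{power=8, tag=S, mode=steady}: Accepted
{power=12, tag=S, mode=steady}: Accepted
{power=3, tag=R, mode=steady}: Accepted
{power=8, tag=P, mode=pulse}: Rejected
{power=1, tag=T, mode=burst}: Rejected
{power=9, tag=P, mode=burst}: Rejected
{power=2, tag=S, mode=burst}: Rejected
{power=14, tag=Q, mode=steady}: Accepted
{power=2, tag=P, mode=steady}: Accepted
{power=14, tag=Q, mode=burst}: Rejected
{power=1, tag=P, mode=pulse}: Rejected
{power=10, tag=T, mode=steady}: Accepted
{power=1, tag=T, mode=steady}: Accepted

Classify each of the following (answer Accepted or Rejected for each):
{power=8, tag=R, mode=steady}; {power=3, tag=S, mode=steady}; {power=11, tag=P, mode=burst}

Accepted, Accepted, Rejected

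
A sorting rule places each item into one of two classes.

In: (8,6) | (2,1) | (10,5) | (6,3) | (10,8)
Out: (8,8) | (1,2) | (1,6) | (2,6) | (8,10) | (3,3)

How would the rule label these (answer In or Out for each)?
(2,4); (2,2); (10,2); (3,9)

Checking candidate rules against both groups, what survives is: first > second.
(2,4): Out (2 < 4). (2,2): Out (2 = 2). (10,2): In (10 > 2). (3,9): Out (3 < 9).

Out, Out, In, Out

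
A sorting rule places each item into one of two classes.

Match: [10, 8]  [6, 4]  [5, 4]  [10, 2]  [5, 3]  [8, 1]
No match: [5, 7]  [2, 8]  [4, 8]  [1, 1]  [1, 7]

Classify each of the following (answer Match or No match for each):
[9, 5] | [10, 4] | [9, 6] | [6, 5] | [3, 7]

The distinguishing property — first > second — holds for all the 'Match' cases and none of the 'No match' cases.
[9, 5] — 9 > 5, hence Match. [10, 4] — 10 > 4, hence Match. [9, 6] — 9 > 6, hence Match. [6, 5] — 6 > 5, hence Match. [3, 7] — 3 < 7, hence No match.

Match, Match, Match, Match, No match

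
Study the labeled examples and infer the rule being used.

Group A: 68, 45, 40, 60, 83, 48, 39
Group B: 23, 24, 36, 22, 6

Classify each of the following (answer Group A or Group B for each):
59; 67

The rule appears to be: at least 39.
59: 59 ≥ 39 — checks out, so Group A.
67: 67 ≥ 39 — checks out, so Group A.

Group A, Group A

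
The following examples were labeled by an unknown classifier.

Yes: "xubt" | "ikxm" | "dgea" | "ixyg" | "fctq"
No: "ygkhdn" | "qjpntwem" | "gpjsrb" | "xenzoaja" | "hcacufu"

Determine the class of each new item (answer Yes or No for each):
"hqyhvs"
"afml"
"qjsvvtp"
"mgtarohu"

No, Yes, No, No

The classifier is using: length 4.
"hqyhvs" → length 6 → No.
"afml" → length 4 → Yes.
"qjsvvtp" → length 7 → No.
"mgtarohu" → length 8 → No.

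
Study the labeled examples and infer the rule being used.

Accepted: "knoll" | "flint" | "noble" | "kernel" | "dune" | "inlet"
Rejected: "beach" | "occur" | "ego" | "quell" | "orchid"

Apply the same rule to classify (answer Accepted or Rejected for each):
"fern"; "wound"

Accepted, Accepted

The distinguishing property — contains 'n' — holds for all the 'Accepted' cases and none of the 'Rejected' cases.
"fern" — has 'n', hence Accepted.
"wound" — has 'n', hence Accepted.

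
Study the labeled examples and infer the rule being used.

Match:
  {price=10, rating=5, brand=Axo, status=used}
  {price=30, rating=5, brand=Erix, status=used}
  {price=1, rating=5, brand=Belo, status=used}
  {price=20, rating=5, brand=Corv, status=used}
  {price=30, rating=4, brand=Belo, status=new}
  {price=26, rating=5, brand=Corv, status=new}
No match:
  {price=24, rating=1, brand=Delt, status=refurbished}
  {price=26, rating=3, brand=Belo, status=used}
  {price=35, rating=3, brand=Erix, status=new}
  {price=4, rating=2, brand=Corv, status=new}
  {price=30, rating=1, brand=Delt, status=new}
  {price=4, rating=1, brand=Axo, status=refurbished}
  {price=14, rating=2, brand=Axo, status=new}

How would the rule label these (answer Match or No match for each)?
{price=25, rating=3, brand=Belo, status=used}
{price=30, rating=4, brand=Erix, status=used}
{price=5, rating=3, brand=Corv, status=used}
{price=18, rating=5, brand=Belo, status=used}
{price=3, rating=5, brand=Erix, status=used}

No match, Match, No match, Match, Match

The simplest hypothesis consistent with all the labels is: rating ≥ 4.
{price=25, rating=3, brand=Belo, status=used}: rating = 3, fails this test → No match.
{price=30, rating=4, brand=Erix, status=used}: rating = 4, has this property → Match.
{price=5, rating=3, brand=Corv, status=used}: rating = 3, fails this test → No match.
{price=18, rating=5, brand=Belo, status=used}: rating = 5, has this property → Match.
{price=3, rating=5, brand=Erix, status=used}: rating = 5, has this property → Match.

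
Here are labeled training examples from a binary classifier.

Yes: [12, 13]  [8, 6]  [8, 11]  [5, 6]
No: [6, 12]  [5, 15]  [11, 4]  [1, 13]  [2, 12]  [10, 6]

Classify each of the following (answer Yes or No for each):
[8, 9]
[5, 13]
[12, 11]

The simplest hypothesis consistent with all the labels is: |first − second| ≤ 3.

Yes, No, Yes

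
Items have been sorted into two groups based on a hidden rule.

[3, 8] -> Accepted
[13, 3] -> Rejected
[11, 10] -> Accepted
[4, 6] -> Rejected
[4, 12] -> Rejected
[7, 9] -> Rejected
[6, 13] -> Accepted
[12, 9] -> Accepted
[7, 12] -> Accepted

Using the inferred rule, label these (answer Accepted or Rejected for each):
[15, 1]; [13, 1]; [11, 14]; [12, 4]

Rejected, Rejected, Accepted, Rejected

Every 'Accepted' example satisfies: sum is odd. None of the 'Rejected' examples do.
[15, 1] — 15+1 = 16, hence Rejected.
[13, 1] — 13+1 = 14, hence Rejected.
[11, 14] — 11+14 = 25, hence Accepted.
[12, 4] — 12+4 = 16, hence Rejected.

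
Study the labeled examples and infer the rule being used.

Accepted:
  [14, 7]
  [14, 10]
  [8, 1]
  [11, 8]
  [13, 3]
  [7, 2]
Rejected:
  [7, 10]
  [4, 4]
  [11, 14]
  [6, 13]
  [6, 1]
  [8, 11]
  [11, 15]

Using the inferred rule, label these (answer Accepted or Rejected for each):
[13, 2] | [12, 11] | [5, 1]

The pattern is that an item is 'Accepted' exactly when: first > second AND sum ≥ 8.
[13, 2]: 13 > 2, 13+2 = 15, fits → Accepted.
[12, 11]: 12 > 11, 12+11 = 23, fits → Accepted.
[5, 1]: 5 > 1, 5+1 = 6, fails the rule → Rejected.

Accepted, Accepted, Rejected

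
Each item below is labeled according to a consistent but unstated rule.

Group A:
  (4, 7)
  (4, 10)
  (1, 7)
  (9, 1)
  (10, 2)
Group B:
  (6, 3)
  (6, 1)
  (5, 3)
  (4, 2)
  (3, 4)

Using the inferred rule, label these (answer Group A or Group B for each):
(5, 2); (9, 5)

All 'Group A' examples share one property — max ≥ 7 — and every 'Group B' example lacks it.
(5, 2) → max 5 → Group B. (9, 5) → max 9 → Group A.

Group B, Group A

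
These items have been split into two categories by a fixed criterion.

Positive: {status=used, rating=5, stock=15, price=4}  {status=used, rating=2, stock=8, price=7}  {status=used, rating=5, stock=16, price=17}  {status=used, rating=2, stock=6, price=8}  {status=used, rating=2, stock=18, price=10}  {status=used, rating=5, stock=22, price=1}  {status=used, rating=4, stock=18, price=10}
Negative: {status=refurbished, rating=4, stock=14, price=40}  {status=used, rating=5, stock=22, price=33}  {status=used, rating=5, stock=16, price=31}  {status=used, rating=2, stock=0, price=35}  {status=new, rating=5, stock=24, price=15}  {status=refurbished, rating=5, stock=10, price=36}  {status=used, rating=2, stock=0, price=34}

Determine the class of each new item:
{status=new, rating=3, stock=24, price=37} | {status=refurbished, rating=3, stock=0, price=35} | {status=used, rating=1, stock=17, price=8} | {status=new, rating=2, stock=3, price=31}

The pattern is that an item is 'Positive' exactly when: status is used AND price ≤ 17.
{status=new, rating=3, stock=24, price=37}: status is new, price = 37 — doesn't qualify, so Negative. {status=refurbished, rating=3, stock=0, price=35}: status is refurbished, price = 35 — doesn't qualify, so Negative. {status=used, rating=1, stock=17, price=8}: status is used, price = 8 — qualifies, so Positive. {status=new, rating=2, stock=3, price=31}: status is new, price = 31 — doesn't qualify, so Negative.

Negative, Negative, Positive, Negative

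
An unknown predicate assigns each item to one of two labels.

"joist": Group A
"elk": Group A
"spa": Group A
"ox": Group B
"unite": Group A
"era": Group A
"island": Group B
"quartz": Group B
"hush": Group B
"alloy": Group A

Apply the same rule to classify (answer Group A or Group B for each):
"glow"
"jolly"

The distinguishing property — odd length — holds for all the 'Group A' cases and none of the 'Group B' cases.
"glow" → length 4 → Group B. "jolly" → length 5 → Group A.

Group B, Group A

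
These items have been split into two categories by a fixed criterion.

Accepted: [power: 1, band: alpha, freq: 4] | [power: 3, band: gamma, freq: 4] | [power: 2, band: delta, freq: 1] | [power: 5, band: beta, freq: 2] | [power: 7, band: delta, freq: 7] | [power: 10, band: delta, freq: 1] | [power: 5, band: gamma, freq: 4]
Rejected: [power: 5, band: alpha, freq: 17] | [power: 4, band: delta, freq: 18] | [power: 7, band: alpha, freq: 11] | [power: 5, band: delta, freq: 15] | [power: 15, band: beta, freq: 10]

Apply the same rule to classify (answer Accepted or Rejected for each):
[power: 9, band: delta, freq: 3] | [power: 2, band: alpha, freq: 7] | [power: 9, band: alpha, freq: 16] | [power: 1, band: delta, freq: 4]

Accepted, Accepted, Rejected, Accepted

The pattern is that an item is 'Accepted' exactly when: freq ≤ 7.
[power: 9, band: delta, freq: 3]: Accepted (freq = 3). [power: 2, band: alpha, freq: 7]: Accepted (freq = 7). [power: 9, band: alpha, freq: 16]: Rejected (freq = 16). [power: 1, band: delta, freq: 4]: Accepted (freq = 4).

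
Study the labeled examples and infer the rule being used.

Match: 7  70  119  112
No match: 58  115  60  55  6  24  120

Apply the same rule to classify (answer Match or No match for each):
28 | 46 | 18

The distinguishing property — multiple of 7 — holds for all the 'Match' cases and none of the 'No match' cases.
28 → 28 = 7·4 → Match. 46 → 46 = 7·6 + 4 → No match. 18 → 18 = 7·2 + 4 → No match.

Match, No match, No match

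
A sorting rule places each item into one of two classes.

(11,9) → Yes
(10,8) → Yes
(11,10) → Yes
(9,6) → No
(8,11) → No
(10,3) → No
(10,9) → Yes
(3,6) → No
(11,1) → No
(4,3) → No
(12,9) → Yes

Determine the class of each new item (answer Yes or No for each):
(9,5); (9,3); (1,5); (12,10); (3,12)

No, No, No, Yes, No

A rule that fits every label: first > second AND sum ≥ 18 — true of each 'Yes' example, false of each 'No' one.
(9,5): No (9 > 5, 9+5 = 14).
(9,3): No (9 > 3, 9+3 = 12).
(1,5): No (1 < 5, 1+5 = 6).
(12,10): Yes (12 > 10, 12+10 = 22).
(3,12): No (3 < 12, 3+12 = 15).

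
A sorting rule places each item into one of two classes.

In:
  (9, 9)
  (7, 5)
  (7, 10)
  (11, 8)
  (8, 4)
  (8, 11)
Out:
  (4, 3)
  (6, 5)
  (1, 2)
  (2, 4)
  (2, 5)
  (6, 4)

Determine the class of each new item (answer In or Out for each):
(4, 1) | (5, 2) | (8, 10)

Out, Out, In

One predicate separates the groups cleanly: sum ≥ 12.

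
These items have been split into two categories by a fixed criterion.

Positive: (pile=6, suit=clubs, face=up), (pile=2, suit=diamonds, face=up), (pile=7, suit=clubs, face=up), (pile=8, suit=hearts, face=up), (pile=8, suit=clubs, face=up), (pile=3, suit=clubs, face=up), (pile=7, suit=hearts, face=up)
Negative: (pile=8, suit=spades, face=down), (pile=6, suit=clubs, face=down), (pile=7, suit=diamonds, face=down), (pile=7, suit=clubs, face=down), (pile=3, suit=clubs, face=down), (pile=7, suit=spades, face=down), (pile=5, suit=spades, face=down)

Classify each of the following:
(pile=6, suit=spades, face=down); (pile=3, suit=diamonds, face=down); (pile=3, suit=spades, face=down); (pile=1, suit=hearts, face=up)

Negative, Negative, Negative, Positive

Comparing the two groups points to one rule — face is up.
(pile=6, suit=spades, face=down): face is down — does not satisfy this, so Negative.
(pile=3, suit=diamonds, face=down): face is down — does not satisfy this, so Negative.
(pile=3, suit=spades, face=down): face is down — does not satisfy this, so Negative.
(pile=1, suit=hearts, face=up): face is up — matches, so Positive.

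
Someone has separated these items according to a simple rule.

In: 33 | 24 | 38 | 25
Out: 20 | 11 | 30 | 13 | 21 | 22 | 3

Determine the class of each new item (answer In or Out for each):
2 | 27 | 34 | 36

Out, In, In, In

The common property of the 'In' items is: digit sum ≥ 5. No 'Out' item has it.
2: digit sum 2, fails the rule → Out. 27: digit sum 2+7 = 9, has this property → In. 34: digit sum 3+4 = 7, has this property → In. 36: digit sum 3+6 = 9, has this property → In.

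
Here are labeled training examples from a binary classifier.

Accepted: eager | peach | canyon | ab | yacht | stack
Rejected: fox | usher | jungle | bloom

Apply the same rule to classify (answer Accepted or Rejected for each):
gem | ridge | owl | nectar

Rejected, Rejected, Rejected, Accepted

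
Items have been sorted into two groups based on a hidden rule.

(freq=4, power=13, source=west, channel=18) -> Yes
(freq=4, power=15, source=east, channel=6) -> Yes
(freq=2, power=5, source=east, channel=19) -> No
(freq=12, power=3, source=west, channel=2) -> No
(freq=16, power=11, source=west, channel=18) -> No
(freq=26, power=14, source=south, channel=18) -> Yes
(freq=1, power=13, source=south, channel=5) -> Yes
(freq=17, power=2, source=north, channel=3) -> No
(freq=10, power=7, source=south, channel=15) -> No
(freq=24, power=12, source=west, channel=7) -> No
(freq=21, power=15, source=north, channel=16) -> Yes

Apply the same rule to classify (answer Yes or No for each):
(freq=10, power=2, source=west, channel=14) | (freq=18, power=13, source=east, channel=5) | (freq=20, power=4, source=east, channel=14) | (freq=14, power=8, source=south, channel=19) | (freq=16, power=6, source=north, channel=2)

No, Yes, No, No, No

All 'Yes' examples share one property — power ≥ 13 — and every 'No' example lacks it.
(freq=10, power=2, source=west, channel=14) — power = 2, hence No. (freq=18, power=13, source=east, channel=5) — power = 13, hence Yes. (freq=20, power=4, source=east, channel=14) — power = 4, hence No. (freq=14, power=8, source=south, channel=19) — power = 8, hence No. (freq=16, power=6, source=north, channel=2) — power = 6, hence No.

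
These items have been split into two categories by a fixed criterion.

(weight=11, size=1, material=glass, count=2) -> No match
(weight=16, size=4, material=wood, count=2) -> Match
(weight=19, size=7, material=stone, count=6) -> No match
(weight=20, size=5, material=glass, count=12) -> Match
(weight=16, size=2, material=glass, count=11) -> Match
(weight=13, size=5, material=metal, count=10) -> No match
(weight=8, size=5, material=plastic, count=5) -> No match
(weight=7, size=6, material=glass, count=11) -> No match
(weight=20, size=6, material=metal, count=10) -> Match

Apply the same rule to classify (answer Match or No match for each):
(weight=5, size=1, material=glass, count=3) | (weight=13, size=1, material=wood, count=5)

No match, No match

Rule: weight ≥ 16 AND size ≤ 6. This holds for each 'Match' example and fails for each 'No match' one.
(weight=5, size=1, material=glass, count=3): weight = 5, size = 1 — does not pass, so No match.
(weight=13, size=1, material=wood, count=5): weight = 13, size = 1 — does not pass, so No match.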